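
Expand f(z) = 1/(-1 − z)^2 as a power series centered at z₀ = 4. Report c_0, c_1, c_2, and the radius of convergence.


Let w = z − z₀, so z = z₀ + w.
Then -1 − z = -1 − (z₀ + w) = (-1 − z₀) − w = -5 − w.
f(z) = 1/(-5 − w)^2 = (1/(-5)^2) · (1 − w/(-5))^{−2}.
By the binomial series (1−u)^{−2} = Σ_{n≥0} C(n+1, 1) u^n for |u|<1, with u = w/(-5):
  c_n = C(n+1, 1) / (-5)^(n+2).
  c_0 = 1/(-5)^2 = 1/25.
  c_1 = 2/(-5)^3 = -2/125.
  c_2 = 3/(-5)^4 = 3/625.
The series is valid for |w/d| < 1, i.e. |z − z₀| < |d|.
Radius of convergence: R = |-1 − z₀| = |-5| = 5 (distance from z₀ to the singularity z = -1).

c_0 = 1/25, c_1 = -2/125, c_2 = 3/625; R = 5.


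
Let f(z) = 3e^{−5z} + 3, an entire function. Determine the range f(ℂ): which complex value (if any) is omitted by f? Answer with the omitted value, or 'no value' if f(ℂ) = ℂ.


Little Picard bounds the complement of f(ℂ) to at most one point.
e^{−5z} is never zero on ℂ, so 3·e^{−5z} takes every value in ℂ ∖ {0}. Adding 3 shifts the range to ℂ ∖ {3}. Thus f omits exactly the value 3.

Omitted value: 3.


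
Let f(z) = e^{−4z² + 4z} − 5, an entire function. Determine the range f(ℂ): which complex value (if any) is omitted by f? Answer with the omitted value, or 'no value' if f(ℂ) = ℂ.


Little Picard bounds the complement of f(ℂ) to at most one point.
The exponent g(z) = −4z² + 4z is a nonconstant polynomial, hence surjective onto ℂ. So e^{g(z)} takes every value in {e^w : w ∈ ℂ} = ℂ ∖ {0}. Adding -5 shifts the range to ℂ ∖ {-5}. f omits exactly -5.

Omitted value: -5.


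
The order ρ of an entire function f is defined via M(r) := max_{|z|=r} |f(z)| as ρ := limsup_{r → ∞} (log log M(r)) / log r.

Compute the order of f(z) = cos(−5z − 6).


cos(w) is a linear combination of e^{iw} and e^{−iw} (or e^w, e^{−w} in the hyperbolic case), so |cos(w)| ≤ e^{|w|}. With w = −5z − 6, |w| ≤ 5|z| + 6 = 5r + 6 on |z| = r, giving M(r) ≤ e^{5r + 6}, so ρ ≤ 1. On a suitable ray (z = it for sin/cos; z = t for sinh/cosh, t real → ∞), |cos(−5z − 6)| grows like e^{5|t|}/2, so ρ ≥ 1. Hence ρ = 1.
Therefore ρ = 1.

Order ρ = 1.


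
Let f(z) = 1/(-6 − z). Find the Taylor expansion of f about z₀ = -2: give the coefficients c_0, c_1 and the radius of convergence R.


Let w = z − z₀, so z = z₀ + w.
Then -6 − z = -6 − (z₀ + w) = (-6 − z₀) − w = -4 − w.
f(z) = 1/(-4 − w) = (1/(-4)) · 1/(1 − w/(-4)) = Σ_{n≥0} w^n / (-4)^(n+1).
So c_n = 1/(-4)^(n+1):
  c_0 = 1/(-4)^1 = -1/4.
  c_1 = 1/(-4)^2 = 1/16.
The series is valid for |w/d| < 1, i.e. |z − z₀| < |d|.
Radius of convergence: R = |-6 − z₀| = |-4| = 4 (distance from z₀ to the singularity z = -6).

c_0 = -1/4, c_1 = 1/16; R = 4.


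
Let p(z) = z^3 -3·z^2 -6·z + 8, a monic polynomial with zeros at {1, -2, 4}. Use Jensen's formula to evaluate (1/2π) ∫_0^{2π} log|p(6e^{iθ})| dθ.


Zeros: -2, 1, 4; r = 6.
Inside |z| < r: -2, 1, 4. Outside (|z| ≥ r): ∅.
p(0) = 8, so log|p(0)| = log(8) = 2.0794.
Apply Jensen: I(r) = log|p(0)| + Σ_k log(r/|z_k|), summed over zeros inside |z| < r.
  log(r/|z_k|) for z_k = 1: log(6/1) = 1.7918
  log(r/|z_k|) for z_k = -2: log(6/2) = 1.0986
  log(r/|z_k|) for z_k = 4: log(6/4) = 0.4055
Sum over inside zeros: 3.2958.
I(r) = log|p(0)| + (inside sum) = 2.0794 + 3.2958 = 5.3753.
Closed form (all zeros inside, monic): I(r) = n·log(r) = 3·log(6) = 5.3753. ✓

I(r) ≈ 5.3753.


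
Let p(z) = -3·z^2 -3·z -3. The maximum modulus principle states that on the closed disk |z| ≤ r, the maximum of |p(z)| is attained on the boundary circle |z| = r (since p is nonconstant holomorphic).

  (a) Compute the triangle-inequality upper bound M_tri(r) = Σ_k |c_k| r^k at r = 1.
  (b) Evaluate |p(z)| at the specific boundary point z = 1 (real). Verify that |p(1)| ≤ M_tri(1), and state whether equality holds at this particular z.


Coefficients: c_0 = -3, c_1 = -3, c_2 = -3. Radius r = 1.
Part (a). Triangle bound: M_tri(r) = Σ_k |c_k| r^k
  = |-3|·1^0 + |-3|·1^1 + |-3|·1^2
  = 3 + 3 + 3 = 9.
This bounds M(r) := max_{|z|=r} |p(z)| from above; equality holds iff all terms c_k z^k can be made to align in phase at a single z on |z|=r.
Part (b). At z = 1 (real, on the circle |z| = r):
  p(1) = (-3)·1^0 + (-3)·1^1 + (-3)·1^2 = -9.
  |p(1)| = 9.
Since all nonzero coefficients share the same sign, |p(1)| = 9 = M_tri(1); the triangle bound is attained at z = 1, so in fact M(r) = 9.

M_tri(1) = 9; |p(1)| = 9; equality at z=1: yes.


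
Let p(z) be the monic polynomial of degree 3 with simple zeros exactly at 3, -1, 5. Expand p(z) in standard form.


The polynomial is p(z) = ∏_{α ∈ S} (z − α), where S = {3, -1, 5}.
Expanding the product yields: p(z) = z^3 -7·z^2 + 7·z + 15.
The resulting polynomial has degree 3 and real coefficients as required.

p(z) = z^3 -7·z^2 + 7·z + 15.


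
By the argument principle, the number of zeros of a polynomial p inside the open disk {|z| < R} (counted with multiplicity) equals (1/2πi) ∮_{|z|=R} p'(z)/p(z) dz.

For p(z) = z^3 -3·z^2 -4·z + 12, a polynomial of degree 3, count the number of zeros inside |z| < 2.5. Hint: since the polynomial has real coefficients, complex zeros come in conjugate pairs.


The zeros of p are: 3, 2, -2.
Their magnitudes are: 3, 2, 2.
Zeros with |z| < R = 2.5: 2, -2.
Count = 2.
By the argument principle, (1/2πi) ∮_{|z|=R} p'(z)/p(z) dz equals exactly this count.

Number of zeros inside |z| < 2.5: 2.


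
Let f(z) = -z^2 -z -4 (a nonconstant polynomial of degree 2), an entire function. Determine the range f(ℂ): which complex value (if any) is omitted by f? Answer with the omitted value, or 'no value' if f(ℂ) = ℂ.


Little Picard bounds the complement of f(ℂ) to at most one point.
For every w ∈ ℂ, the equation p(z) − w = 0 is a nonconstant polynomial in z and hence has at least one root by the fundamental theorem of algebra. So p is surjective onto ℂ, omitting no value.

Omitted value: no value.


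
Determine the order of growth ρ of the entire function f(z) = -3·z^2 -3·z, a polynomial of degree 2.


|f(z)| ≤ Σ|c_k|·r^k = O(r^2) as r → ∞. Polynomial growth is O(e^{r^ε}) for every ε > 0 (since r^2/e^{r^ε} → 0), so ρ ≤ ε for all ε > 0, i.e. ρ = 0. Every nonconstant polynomial has order 0.
Therefore ρ = 0.

Order ρ = 0.


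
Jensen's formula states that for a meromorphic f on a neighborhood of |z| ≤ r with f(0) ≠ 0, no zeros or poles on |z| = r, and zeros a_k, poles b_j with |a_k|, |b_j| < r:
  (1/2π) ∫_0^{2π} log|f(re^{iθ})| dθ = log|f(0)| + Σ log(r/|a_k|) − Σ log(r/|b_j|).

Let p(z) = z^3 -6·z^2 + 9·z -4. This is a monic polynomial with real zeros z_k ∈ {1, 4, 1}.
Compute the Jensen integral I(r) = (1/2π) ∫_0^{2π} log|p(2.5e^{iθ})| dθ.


Zeros: 1, 1, 4; r = 2.5.
Inside |z| < r: 1, 1. Outside (|z| ≥ r): 4.
p(0) = -4, so log|p(0)| = log(4) = 1.3863.
Apply Jensen: I(r) = log|p(0)| + Σ_k log(r/|z_k|), summed over zeros inside |z| < r.
  log(r/|z_k|) for z_k = 1: log(2.5/1) = 0.9163
  log(r/|z_k|) for z_k = 1: log(2.5/1) = 0.9163
  Outside zeros (4) contribute nothing to the Jensen sum.
Sum over inside zeros: 1.8326.
I(r) = log|p(0)| + (inside sum) = 1.3863 + 1.8326 = 3.2189.
Note: since some zeros are outside |z| ≤ r, the simplified n·log(r) form does NOT apply — only the inside zeros contribute.

I(r) ≈ 3.2189.


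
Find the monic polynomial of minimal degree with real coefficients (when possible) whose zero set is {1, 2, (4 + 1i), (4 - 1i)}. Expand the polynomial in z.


The polynomial is p(z) = ∏_{α ∈ S} (z − α), where S = {1, 2, (4 + 1i), (4 - 1i)}.
Expanding the product yields: p(z) = z^4 -11·z^3 + 43·z^2 -67·z + 34.
Note conjugate pairs combine to real quadratics: (z − (4+1i))(z − (4−1i)) = z² − 8z + 17.
The resulting polynomial has degree 4 and real coefficients as required.

p(z) = z^4 -11·z^3 + 43·z^2 -67·z + 34.


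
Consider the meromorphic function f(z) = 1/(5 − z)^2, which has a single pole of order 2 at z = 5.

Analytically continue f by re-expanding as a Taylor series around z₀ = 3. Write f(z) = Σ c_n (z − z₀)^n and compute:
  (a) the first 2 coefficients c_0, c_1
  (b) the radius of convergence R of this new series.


Let w = z − z₀, so z = z₀ + w.
Then 5 − z = 5 − (z₀ + w) = (5 − z₀) − w = 2 − w.
f(z) = 1/(2 − w)^2 = (1/(2)^2) · (1 − w/(2))^{−2}.
By the binomial series (1−u)^{−2} = Σ_{n≥0} C(n+1, 1) u^n for |u|<1, with u = w/(2):
  c_n = C(n+1, 1) / (2)^(n+2).
  c_0 = 1/(2)^2 = 1/4.
  c_1 = 2/(2)^3 = 1/4.
The series is valid for |w/d| < 1, i.e. |z − z₀| < |d|.
Radius of convergence: R = |5 − z₀| = |2| = 2 (distance from z₀ to the singularity z = 5).

c_0 = 1/4, c_1 = 1/4; R = 2.


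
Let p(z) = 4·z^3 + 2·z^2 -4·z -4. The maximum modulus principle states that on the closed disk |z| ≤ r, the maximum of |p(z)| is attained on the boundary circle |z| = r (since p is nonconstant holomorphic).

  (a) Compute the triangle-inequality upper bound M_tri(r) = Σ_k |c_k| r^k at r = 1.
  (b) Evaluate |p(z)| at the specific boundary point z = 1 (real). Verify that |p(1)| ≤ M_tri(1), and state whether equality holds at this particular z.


Coefficients: c_0 = -4, c_1 = -4, c_2 = 2, c_3 = 4. Radius r = 1.
Part (a). Triangle bound: M_tri(r) = Σ_k |c_k| r^k
  = |-4|·1^0 + |-4|·1^1 + |2|·1^2 + |4|·1^3
  = 4 + 4 + 2 + 4 = 14.
This bounds M(r) := max_{|z|=r} |p(z)| from above; equality holds iff all terms c_k z^k can be made to align in phase at a single z on |z|=r.
Part (b). At z = 1 (real, on the circle |z| = r):
  p(1) = (-4)·1^0 + (-4)·1^1 + (2)·1^2 + (4)·1^3 = -2.
  |p(1)| = 2.
Check: |p(1)| = 2 ≤ 14 = M_tri(1). ✓ Equality does not hold at z = 1 (the coefficients have mixed signs, so the terms do not all align in phase there).

M_tri(1) = 14; |p(1)| = 2; equality at z=1: no.


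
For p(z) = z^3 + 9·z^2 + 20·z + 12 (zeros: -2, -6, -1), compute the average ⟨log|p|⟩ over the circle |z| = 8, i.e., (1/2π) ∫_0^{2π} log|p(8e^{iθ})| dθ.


Zeros: -6, -2, -1; r = 8.
Inside |z| < r: -6, -2, -1. Outside (|z| ≥ r): ∅.
p(0) = 12, so log|p(0)| = log(12) = 2.4849.
Apply Jensen: I(r) = log|p(0)| + Σ_k log(r/|z_k|), summed over zeros inside |z| < r.
  log(r/|z_k|) for z_k = -2: log(8/2) = 1.3863
  log(r/|z_k|) for z_k = -6: log(8/6) = 0.2877
  log(r/|z_k|) for z_k = -1: log(8/1) = 2.0794
Sum over inside zeros: 3.7534.
I(r) = log|p(0)| + (inside sum) = 2.4849 + 3.7534 = 6.2383.
Closed form (all zeros inside, monic): I(r) = n·log(r) = 3·log(8) = 6.2383. ✓

I(r) ≈ 6.2383.


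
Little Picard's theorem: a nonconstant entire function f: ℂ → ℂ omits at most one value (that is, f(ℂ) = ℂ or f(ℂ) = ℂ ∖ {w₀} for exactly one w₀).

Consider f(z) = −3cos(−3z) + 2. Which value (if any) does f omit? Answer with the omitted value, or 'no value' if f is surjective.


Little Picard bounds the complement of f(ℂ) to at most one point.
cos is entire and surjective onto ℂ: for every w ∈ ℂ, cos(ζ) = w has a solution ζ ∈ ℂ (e.g., via the complex inverse arccos). With ζ = −3z this gives z = ζ/(-3). Then -3·cos(−3z) takes every value in -3·ℂ = ℂ, and adding 2 is a bijection of ℂ. So f is surjective and omits no value. (Note: only on the real line is cos bounded by [−1, 1].)

Omitted value: no value.


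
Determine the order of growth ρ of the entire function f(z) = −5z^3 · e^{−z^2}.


M(r) = max_{|z|=r} |-5|·|z|^3·|e^{−z^2}| = 5·r^3 · e^{1r^2} (the factors attain their maxima compatibly on |z|=r). Then log M(r) = log 5 + 3·log r + 1r^2, dominated by the last term, so log log M(r) ~ 2·log r. The polynomial factor -5z^3 contributes only a log r term and does not affect the order. ρ = 2.
Therefore ρ = 2.

Order ρ = 2.


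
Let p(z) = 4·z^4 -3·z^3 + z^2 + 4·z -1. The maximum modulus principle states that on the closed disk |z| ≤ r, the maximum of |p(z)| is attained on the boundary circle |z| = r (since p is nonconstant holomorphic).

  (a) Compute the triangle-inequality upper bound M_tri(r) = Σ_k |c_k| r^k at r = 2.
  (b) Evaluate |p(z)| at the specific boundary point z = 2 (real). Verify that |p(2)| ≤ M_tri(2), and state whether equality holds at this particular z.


Coefficients: c_0 = -1, c_1 = 4, c_2 = 1, c_3 = -3, c_4 = 4. Radius r = 2.
Part (a). Triangle bound: M_tri(r) = Σ_k |c_k| r^k
  = |-1|·2^0 + |4|·2^1 + |1|·2^2 + |-3|·2^3 + |4|·2^4
  = 1 + 8 + 4 + 24 + 64 = 101.
This bounds M(r) := max_{|z|=r} |p(z)| from above; equality holds iff all terms c_k z^k can be made to align in phase at a single z on |z|=r.
Part (b). At z = 2 (real, on the circle |z| = r):
  p(2) = (-1)·2^0 + (4)·2^1 + (1)·2^2 + (-3)·2^3 + (4)·2^4 = 51.
  |p(2)| = 51.
Check: |p(2)| = 51 ≤ 101 = M_tri(2). ✓ Equality does not hold at z = 2 (the coefficients have mixed signs, so the terms do not all align in phase there).

M_tri(2) = 101; |p(2)| = 51; equality at z=2: no.


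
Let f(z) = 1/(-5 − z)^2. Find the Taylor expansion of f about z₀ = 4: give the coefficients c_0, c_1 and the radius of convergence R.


Let w = z − z₀, so z = z₀ + w.
Then -5 − z = -5 − (z₀ + w) = (-5 − z₀) − w = -9 − w.
f(z) = 1/(-9 − w)^2 = (1/(-9)^2) · (1 − w/(-9))^{−2}.
By the binomial series (1−u)^{−2} = Σ_{n≥0} C(n+1, 1) u^n for |u|<1, with u = w/(-9):
  c_n = C(n+1, 1) / (-9)^(n+2).
  c_0 = 1/(-9)^2 = 1/81.
  c_1 = 2/(-9)^3 = -2/729.
The series is valid for |w/d| < 1, i.e. |z − z₀| < |d|.
Radius of convergence: R = |-5 − z₀| = |-9| = 9 (distance from z₀ to the singularity z = -5).

c_0 = 1/81, c_1 = -2/729; R = 9.


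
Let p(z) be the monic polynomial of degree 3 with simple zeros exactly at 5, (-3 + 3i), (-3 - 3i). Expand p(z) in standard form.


The polynomial is p(z) = ∏_{α ∈ S} (z − α), where S = {5, (-3 + 3i), (-3 - 3i)}.
Expanding the product yields: p(z) = z^3 + z^2 -12·z -90.
Note conjugate pairs combine to real quadratics: (z − (-3+3i))(z − (-3−3i)) = z² + 6z + 18.
The resulting polynomial has degree 3 and real coefficients as required.

p(z) = z^3 + z^2 -12·z -90.


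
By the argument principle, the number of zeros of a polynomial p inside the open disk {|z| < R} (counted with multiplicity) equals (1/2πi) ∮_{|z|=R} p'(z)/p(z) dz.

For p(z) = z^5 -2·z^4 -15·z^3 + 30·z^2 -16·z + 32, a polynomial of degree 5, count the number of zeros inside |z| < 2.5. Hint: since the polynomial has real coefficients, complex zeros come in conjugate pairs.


The zeros of p are: -4, 4, (0 + 1i), (0 - 1i), 2.
Their magnitudes are: 4, 4, 1, 1, 2.
Zeros with |z| < R = 2.5: (0 + 1i), (0 - 1i), 2.
Count = 3.
By the argument principle, (1/2πi) ∮_{|z|=R} p'(z)/p(z) dz equals exactly this count.

Number of zeros inside |z| < 2.5: 3.


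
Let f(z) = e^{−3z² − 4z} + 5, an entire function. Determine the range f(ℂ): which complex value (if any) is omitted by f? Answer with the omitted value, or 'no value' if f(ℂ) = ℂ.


Little Picard bounds the complement of f(ℂ) to at most one point.
The exponent g(z) = −3z² − 4z is a nonconstant polynomial, hence surjective onto ℂ. So e^{g(z)} takes every value in {e^w : w ∈ ℂ} = ℂ ∖ {0}. Adding 5 shifts the range to ℂ ∖ {5}. f omits exactly 5.

Omitted value: 5.


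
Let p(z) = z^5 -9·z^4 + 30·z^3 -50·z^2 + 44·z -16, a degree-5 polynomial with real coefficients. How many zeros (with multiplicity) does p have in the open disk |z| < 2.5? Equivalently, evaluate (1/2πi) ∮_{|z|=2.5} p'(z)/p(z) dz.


The zeros of p are: (1 + 1i), (1 - 1i), 2, 4, 1.
Their magnitudes are: 1.414, 1.414, 2, 4, 1.
Zeros with |z| < R = 2.5: (1 + 1i), (1 - 1i), 2, 1.
Count = 4.
By the argument principle, (1/2πi) ∮_{|z|=R} p'(z)/p(z) dz equals exactly this count.

Number of zeros inside |z| < 2.5: 4.


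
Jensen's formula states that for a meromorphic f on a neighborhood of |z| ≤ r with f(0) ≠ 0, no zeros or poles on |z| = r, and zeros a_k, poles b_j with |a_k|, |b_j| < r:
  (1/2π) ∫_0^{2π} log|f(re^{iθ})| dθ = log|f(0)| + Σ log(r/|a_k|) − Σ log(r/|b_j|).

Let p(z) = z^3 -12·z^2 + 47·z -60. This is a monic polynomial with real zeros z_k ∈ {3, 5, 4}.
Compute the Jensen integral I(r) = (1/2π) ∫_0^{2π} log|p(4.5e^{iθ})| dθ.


Zeros: 3, 4, 5; r = 4.5.
Inside |z| < r: 3, 4. Outside (|z| ≥ r): 5.
p(0) = -60, so log|p(0)| = log(60) = 4.0943.
Apply Jensen: I(r) = log|p(0)| + Σ_k log(r/|z_k|), summed over zeros inside |z| < r.
  log(r/|z_k|) for z_k = 3: log(4.5/3) = 0.4055
  log(r/|z_k|) for z_k = 4: log(4.5/4) = 0.1178
  Outside zeros (5) contribute nothing to the Jensen sum.
Sum over inside zeros: 0.5232.
I(r) = log|p(0)| + (inside sum) = 4.0943 + 0.5232 = 4.6176.
Note: since some zeros are outside |z| ≤ r, the simplified n·log(r) form does NOT apply — only the inside zeros contribute.

I(r) ≈ 4.6176.


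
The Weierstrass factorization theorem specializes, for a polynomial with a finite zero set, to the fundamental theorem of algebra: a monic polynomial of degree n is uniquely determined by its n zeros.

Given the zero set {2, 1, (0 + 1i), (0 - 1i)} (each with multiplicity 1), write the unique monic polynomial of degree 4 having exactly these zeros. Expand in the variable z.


The polynomial is p(z) = ∏_{α ∈ S} (z − α), where S = {2, 1, (0 + 1i), (0 - 1i)}.
Expanding the product yields: p(z) = z^4 -3·z^3 + 3·z^2 -3·z + 2.
Note conjugate pairs combine to real quadratics: (z − (0+1i))(z − (0−1i)) = z² + 1.
The resulting polynomial has degree 4 and real coefficients as required.

p(z) = z^4 -3·z^3 + 3·z^2 -3·z + 2.


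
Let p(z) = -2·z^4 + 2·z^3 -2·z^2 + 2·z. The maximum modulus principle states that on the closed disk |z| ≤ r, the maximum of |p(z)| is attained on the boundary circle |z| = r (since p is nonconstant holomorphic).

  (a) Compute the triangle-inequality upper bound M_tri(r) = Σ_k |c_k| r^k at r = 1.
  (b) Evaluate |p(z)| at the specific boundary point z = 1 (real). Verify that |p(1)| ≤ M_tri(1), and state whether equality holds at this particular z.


Coefficients: c_0 = 0, c_1 = 2, c_2 = -2, c_3 = 2, c_4 = -2. Radius r = 1.
Part (a). Triangle bound: M_tri(r) = Σ_k |c_k| r^k
  = |0|·1^0 + |2|·1^1 + |-2|·1^2 + |2|·1^3 + |-2|·1^4
  = 0 + 2 + 2 + 2 + 2 = 8.
This bounds M(r) := max_{|z|=r} |p(z)| from above; equality holds iff all terms c_k z^k can be made to align in phase at a single z on |z|=r.
Part (b). At z = 1 (real, on the circle |z| = r):
  p(1) = (0)·1^0 + (2)·1^1 + (-2)·1^2 + (2)·1^3 + (-2)·1^4 = 0.
  |p(1)| = 0.
Check: |p(1)| = 0 ≤ 8 = M_tri(1). ✓ Equality does not hold at z = 1 (the coefficients have mixed signs, so the terms do not all align in phase there).

M_tri(1) = 8; |p(1)| = 0; equality at z=1: no.


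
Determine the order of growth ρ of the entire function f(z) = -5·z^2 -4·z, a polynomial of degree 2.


|f(z)| ≤ Σ|c_k|·r^k = O(r^2) as r → ∞. Polynomial growth is O(e^{r^ε}) for every ε > 0 (since r^2/e^{r^ε} → 0), so ρ ≤ ε for all ε > 0, i.e. ρ = 0. Every nonconstant polynomial has order 0.
Therefore ρ = 0.

Order ρ = 0.


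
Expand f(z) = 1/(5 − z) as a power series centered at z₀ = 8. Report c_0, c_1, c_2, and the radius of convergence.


Let w = z − z₀, so z = z₀ + w.
Then 5 − z = 5 − (z₀ + w) = (5 − z₀) − w = -3 − w.
f(z) = 1/(-3 − w) = (1/(-3)) · 1/(1 − w/(-3)) = Σ_{n≥0} w^n / (-3)^(n+1).
So c_n = 1/(-3)^(n+1):
  c_0 = 1/(-3)^1 = -1/3.
  c_1 = 1/(-3)^2 = 1/9.
  c_2 = 1/(-3)^3 = -1/27.
The series is valid for |w/d| < 1, i.e. |z − z₀| < |d|.
Radius of convergence: R = |5 − z₀| = |-3| = 3 (distance from z₀ to the singularity z = 5).

c_0 = -1/3, c_1 = 1/9, c_2 = -1/27; R = 3.


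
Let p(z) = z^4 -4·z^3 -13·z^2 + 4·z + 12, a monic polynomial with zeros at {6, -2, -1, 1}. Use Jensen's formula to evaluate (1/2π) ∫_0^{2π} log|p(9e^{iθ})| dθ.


Zeros: -2, -1, 1, 6; r = 9.
Inside |z| < r: -2, -1, 1, 6. Outside (|z| ≥ r): ∅.
p(0) = 12, so log|p(0)| = log(12) = 2.4849.
Apply Jensen: I(r) = log|p(0)| + Σ_k log(r/|z_k|), summed over zeros inside |z| < r.
  log(r/|z_k|) for z_k = 6: log(9/6) = 0.4055
  log(r/|z_k|) for z_k = -2: log(9/2) = 1.5041
  log(r/|z_k|) for z_k = -1: log(9/1) = 2.1972
  log(r/|z_k|) for z_k = 1: log(9/1) = 2.1972
Sum over inside zeros: 6.3040.
I(r) = log|p(0)| + (inside sum) = 2.4849 + 6.3040 = 8.7889.
Closed form (all zeros inside, monic): I(r) = n·log(r) = 4·log(9) = 8.7889. ✓

I(r) ≈ 8.7889.


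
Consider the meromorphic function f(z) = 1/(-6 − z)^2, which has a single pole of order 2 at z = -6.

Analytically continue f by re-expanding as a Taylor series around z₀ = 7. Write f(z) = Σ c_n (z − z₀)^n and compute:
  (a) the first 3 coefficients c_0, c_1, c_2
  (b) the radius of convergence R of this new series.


Let w = z − z₀, so z = z₀ + w.
Then -6 − z = -6 − (z₀ + w) = (-6 − z₀) − w = -13 − w.
f(z) = 1/(-13 − w)^2 = (1/(-13)^2) · (1 − w/(-13))^{−2}.
By the binomial series (1−u)^{−2} = Σ_{n≥0} C(n+1, 1) u^n for |u|<1, with u = w/(-13):
  c_n = C(n+1, 1) / (-13)^(n+2).
  c_0 = 1/(-13)^2 = 1/169.
  c_1 = 2/(-13)^3 = -2/2197.
  c_2 = 3/(-13)^4 = 3/28561.
The series is valid for |w/d| < 1, i.e. |z − z₀| < |d|.
Radius of convergence: R = |-6 − z₀| = |-13| = 13 (distance from z₀ to the singularity z = -6).

c_0 = 1/169, c_1 = -2/2197, c_2 = 3/28561; R = 13.


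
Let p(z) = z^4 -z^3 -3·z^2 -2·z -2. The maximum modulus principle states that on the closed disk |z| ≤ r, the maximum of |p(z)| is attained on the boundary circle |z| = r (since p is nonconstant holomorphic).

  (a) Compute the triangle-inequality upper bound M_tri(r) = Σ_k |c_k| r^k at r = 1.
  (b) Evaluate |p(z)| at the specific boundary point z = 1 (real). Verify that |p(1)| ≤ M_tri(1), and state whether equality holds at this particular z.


Coefficients: c_0 = -2, c_1 = -2, c_2 = -3, c_3 = -1, c_4 = 1. Radius r = 1.
Part (a). Triangle bound: M_tri(r) = Σ_k |c_k| r^k
  = |-2|·1^0 + |-2|·1^1 + |-3|·1^2 + |-1|·1^3 + |1|·1^4
  = 2 + 2 + 3 + 1 + 1 = 9.
This bounds M(r) := max_{|z|=r} |p(z)| from above; equality holds iff all terms c_k z^k can be made to align in phase at a single z on |z|=r.
Part (b). At z = 1 (real, on the circle |z| = r):
  p(1) = (-2)·1^0 + (-2)·1^1 + (-3)·1^2 + (-1)·1^3 + (1)·1^4 = -7.
  |p(1)| = 7.
Check: |p(1)| = 7 ≤ 9 = M_tri(1). ✓ Equality does not hold at z = 1 (the coefficients have mixed signs, so the terms do not all align in phase there).

M_tri(1) = 9; |p(1)| = 7; equality at z=1: no.


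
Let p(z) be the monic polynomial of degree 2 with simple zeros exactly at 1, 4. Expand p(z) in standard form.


The polynomial is p(z) = ∏_{α ∈ S} (z − α), where S = {1, 4}.
Expanding the product yields: p(z) = z^2 -5·z + 4.
The resulting polynomial has degree 2 and real coefficients as required.

p(z) = z^2 -5·z + 4.


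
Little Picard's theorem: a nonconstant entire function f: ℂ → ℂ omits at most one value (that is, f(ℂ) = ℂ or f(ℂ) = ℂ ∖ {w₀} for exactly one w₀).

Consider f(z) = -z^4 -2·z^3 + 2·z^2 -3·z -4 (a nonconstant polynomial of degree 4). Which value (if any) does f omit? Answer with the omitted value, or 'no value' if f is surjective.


Little Picard bounds the complement of f(ℂ) to at most one point.
For every w ∈ ℂ, the equation p(z) − w = 0 is a nonconstant polynomial in z and hence has at least one root by the fundamental theorem of algebra. So p is surjective onto ℂ, omitting no value.

Omitted value: no value.


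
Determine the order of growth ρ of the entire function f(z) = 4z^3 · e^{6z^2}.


M(r) = max_{|z|=r} |4|·|z|^3·|e^{6z^2}| = 4·r^3 · e^{6r^2} (the factors attain their maxima compatibly on |z|=r). Then log M(r) = log 4 + 3·log r + 6r^2, dominated by the last term, so log log M(r) ~ 2·log r. The polynomial factor 4z^3 contributes only a log r term and does not affect the order. ρ = 2.
Therefore ρ = 2.

Order ρ = 2.


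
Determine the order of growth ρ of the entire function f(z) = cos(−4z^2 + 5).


Write cos(w) = (e^{iw} ± e^{−iw})/(2 or 2i), so |cos(w)| ≤ e^{|w|}. With w = −4z^2 + 5, |w| ≤ 4r^2 + 5 on |z|=r, giving M(r) ≤ e^{4r^2 + 5} and ρ ≤ 2. For the lower bound, choose z on |z|=r with -4z^2 purely imaginary of modulus 4r^2; then |cos(−4z^2 + 5)| grows like e^{4r^2}/2, so ρ ≥ 2. Hence ρ = 2.
Therefore ρ = 2.

Order ρ = 2.


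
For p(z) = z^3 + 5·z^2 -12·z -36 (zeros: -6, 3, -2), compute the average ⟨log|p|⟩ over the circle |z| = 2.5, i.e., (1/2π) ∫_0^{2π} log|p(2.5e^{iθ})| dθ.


Zeros: -6, -2, 3; r = 2.5.
Inside |z| < r: -2. Outside (|z| ≥ r): -6, 3.
p(0) = -36, so log|p(0)| = log(36) = 3.5835.
Apply Jensen: I(r) = log|p(0)| + Σ_k log(r/|z_k|), summed over zeros inside |z| < r.
  log(r/|z_k|) for z_k = -2: log(2.5/2) = 0.2231
  Outside zeros (-6, 3) contribute nothing to the Jensen sum.
Sum over inside zeros: 0.2231.
I(r) = log|p(0)| + (inside sum) = 3.5835 + 0.2231 = 3.8067.
Note: since some zeros are outside |z| ≤ r, the simplified n·log(r) form does NOT apply — only the inside zeros contribute.

I(r) ≈ 3.8067.


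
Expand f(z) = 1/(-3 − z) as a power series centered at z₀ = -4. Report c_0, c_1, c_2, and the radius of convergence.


Let w = z − z₀, so z = z₀ + w.
Then -3 − z = -3 − (z₀ + w) = (-3 − z₀) − w = 1 − w.
f(z) = 1/(1 − w) = (1/(1)) · 1/(1 − w/(1)) = Σ_{n≥0} w^n / (1)^(n+1).
So c_n = 1/(1)^(n+1):
  c_0 = 1/(1)^1 = 1.
  c_1 = 1/(1)^2 = 1.
  c_2 = 1/(1)^3 = 1.
The series is valid for |w/d| < 1, i.e. |z − z₀| < |d|.
Radius of convergence: R = |-3 − z₀| = |1| = 1 (distance from z₀ to the singularity z = -3).

c_0 = 1, c_1 = 1, c_2 = 1; R = 1.


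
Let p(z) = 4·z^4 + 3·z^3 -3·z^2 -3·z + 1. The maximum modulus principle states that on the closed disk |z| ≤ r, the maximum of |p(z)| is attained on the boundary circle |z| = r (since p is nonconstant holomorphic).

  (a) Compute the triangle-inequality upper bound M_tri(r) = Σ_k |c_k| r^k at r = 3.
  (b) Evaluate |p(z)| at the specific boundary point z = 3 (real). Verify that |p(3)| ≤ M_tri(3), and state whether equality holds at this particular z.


Coefficients: c_0 = 1, c_1 = -3, c_2 = -3, c_3 = 3, c_4 = 4. Radius r = 3.
Part (a). Triangle bound: M_tri(r) = Σ_k |c_k| r^k
  = |1|·3^0 + |-3|·3^1 + |-3|·3^2 + |3|·3^3 + |4|·3^4
  = 1 + 9 + 27 + 81 + 324 = 442.
This bounds M(r) := max_{|z|=r} |p(z)| from above; equality holds iff all terms c_k z^k can be made to align in phase at a single z on |z|=r.
Part (b). At z = 3 (real, on the circle |z| = r):
  p(3) = (1)·3^0 + (-3)·3^1 + (-3)·3^2 + (3)·3^3 + (4)·3^4 = 370.
  |p(3)| = 370.
Check: |p(3)| = 370 ≤ 442 = M_tri(3). ✓ Equality does not hold at z = 3 (the coefficients have mixed signs, so the terms do not all align in phase there).

M_tri(3) = 442; |p(3)| = 370; equality at z=3: no.


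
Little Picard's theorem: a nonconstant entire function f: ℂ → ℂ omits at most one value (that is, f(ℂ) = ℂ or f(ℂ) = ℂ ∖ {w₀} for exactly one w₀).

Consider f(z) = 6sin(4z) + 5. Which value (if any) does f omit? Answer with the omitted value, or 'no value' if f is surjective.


Little Picard bounds the complement of f(ℂ) to at most one point.
sin is entire and surjective onto ℂ: for every w ∈ ℂ, sin(ζ) = w has a solution ζ ∈ ℂ (e.g., via the complex inverse arcsin). With ζ = 4z this gives z = ζ/(4). Then 6·sin(4z) takes every value in 6·ℂ = ℂ, and adding 5 is a bijection of ℂ. So f is surjective and omits no value. (Note: only on the real line is sin bounded by [−1, 1].)

Omitted value: no value.


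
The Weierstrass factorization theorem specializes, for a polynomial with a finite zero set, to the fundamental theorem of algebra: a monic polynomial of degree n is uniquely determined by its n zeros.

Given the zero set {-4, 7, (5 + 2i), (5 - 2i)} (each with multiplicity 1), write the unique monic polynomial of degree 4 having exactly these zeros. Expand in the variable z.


The polynomial is p(z) = ∏_{α ∈ S} (z − α), where S = {-4, 7, (5 + 2i), (5 - 2i)}.
Expanding the product yields: p(z) = z^4 -13·z^3 + 31·z^2 + 193·z -812.
Note conjugate pairs combine to real quadratics: (z − (5+2i))(z − (5−2i)) = z² − 10z + 29.
The resulting polynomial has degree 4 and real coefficients as required.

p(z) = z^4 -13·z^3 + 31·z^2 + 193·z -812.


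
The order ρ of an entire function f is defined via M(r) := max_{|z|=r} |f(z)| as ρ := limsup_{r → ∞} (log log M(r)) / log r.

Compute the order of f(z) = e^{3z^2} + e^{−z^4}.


Each summand is entire of order 2 and 4 respectively (as in the single-exponential case). The order of a sum is at most the max of the orders, so ρ ≤ 4. For the lower bound: on |z|=r choose arg z so that -1z^4 is real positive; then |e^{-1z^4}| = e^{1r^4} while |e^{3z^2}| ≤ e^{3r^2} = o(e^{1r^4}). So |f| ≥ e^{1r^4}(1 − o(1)) and ρ ≥ 4. Hence ρ = max(2, 4) = 4.
Therefore ρ = 4.

Order ρ = 4.


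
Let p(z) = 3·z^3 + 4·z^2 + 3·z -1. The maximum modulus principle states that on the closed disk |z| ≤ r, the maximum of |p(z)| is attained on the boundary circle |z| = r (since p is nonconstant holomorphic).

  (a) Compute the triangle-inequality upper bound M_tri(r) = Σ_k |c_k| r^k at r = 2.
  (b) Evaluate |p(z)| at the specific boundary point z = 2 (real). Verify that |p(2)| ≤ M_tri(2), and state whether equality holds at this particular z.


Coefficients: c_0 = -1, c_1 = 3, c_2 = 4, c_3 = 3. Radius r = 2.
Part (a). Triangle bound: M_tri(r) = Σ_k |c_k| r^k
  = |-1|·2^0 + |3|·2^1 + |4|·2^2 + |3|·2^3
  = 1 + 6 + 16 + 24 = 47.
This bounds M(r) := max_{|z|=r} |p(z)| from above; equality holds iff all terms c_k z^k can be made to align in phase at a single z on |z|=r.
Part (b). At z = 2 (real, on the circle |z| = r):
  p(2) = (-1)·2^0 + (3)·2^1 + (4)·2^2 + (3)·2^3 = 45.
  |p(2)| = 45.
Check: |p(2)| = 45 ≤ 47 = M_tri(2). ✓ Equality does not hold at z = 2 (the coefficients have mixed signs, so the terms do not all align in phase there).

M_tri(2) = 47; |p(2)| = 45; equality at z=2: no.


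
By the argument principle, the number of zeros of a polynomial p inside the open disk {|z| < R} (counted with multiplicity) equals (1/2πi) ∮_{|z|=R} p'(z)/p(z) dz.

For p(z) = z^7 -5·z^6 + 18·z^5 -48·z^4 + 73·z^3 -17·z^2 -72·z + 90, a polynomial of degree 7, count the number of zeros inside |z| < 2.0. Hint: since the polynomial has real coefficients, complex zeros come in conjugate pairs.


The zeros of p are: (0 + 3i), (0 - 3i), (2 + 1i), (2 - 1i), -1, (1 + 1i), (1 - 1i).
Their magnitudes are: 3, 3, 2.236, 2.236, 1, 1.414, 1.414.
Zeros with |z| < R = 2.0: -1, (1 + 1i), (1 - 1i).
Count = 3.
By the argument principle, (1/2πi) ∮_{|z|=R} p'(z)/p(z) dz equals exactly this count.

Number of zeros inside |z| < 2.0: 3.


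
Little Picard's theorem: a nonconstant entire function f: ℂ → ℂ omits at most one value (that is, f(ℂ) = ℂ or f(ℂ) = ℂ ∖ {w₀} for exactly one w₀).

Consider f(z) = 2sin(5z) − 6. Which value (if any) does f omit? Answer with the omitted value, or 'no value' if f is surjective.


Little Picard bounds the complement of f(ℂ) to at most one point.
sin is entire and surjective onto ℂ: for every w ∈ ℂ, sin(ζ) = w has a solution ζ ∈ ℂ (e.g., via the complex inverse arcsin). With ζ = 5z this gives z = ζ/(5). Then 2·sin(5z) takes every value in 2·ℂ = ℂ, and adding -6 is a bijection of ℂ. So f is surjective and omits no value. (Note: only on the real line is sin bounded by [−1, 1].)

Omitted value: no value.


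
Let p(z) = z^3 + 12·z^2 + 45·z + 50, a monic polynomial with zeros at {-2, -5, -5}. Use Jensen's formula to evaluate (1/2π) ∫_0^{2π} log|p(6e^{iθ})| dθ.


Zeros: -5, -5, -2; r = 6.
Inside |z| < r: -5, -5, -2. Outside (|z| ≥ r): ∅.
p(0) = 50, so log|p(0)| = log(50) = 3.9120.
Apply Jensen: I(r) = log|p(0)| + Σ_k log(r/|z_k|), summed over zeros inside |z| < r.
  log(r/|z_k|) for z_k = -2: log(6/2) = 1.0986
  log(r/|z_k|) for z_k = -5: log(6/5) = 0.1823
  log(r/|z_k|) for z_k = -5: log(6/5) = 0.1823
Sum over inside zeros: 1.4633.
I(r) = log|p(0)| + (inside sum) = 3.9120 + 1.4633 = 5.3753.
Closed form (all zeros inside, monic): I(r) = n·log(r) = 3·log(6) = 5.3753. ✓

I(r) ≈ 5.3753.


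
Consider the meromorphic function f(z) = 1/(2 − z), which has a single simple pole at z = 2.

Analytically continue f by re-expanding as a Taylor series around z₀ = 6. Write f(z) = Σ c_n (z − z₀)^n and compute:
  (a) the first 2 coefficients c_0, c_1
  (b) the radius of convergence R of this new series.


Let w = z − z₀, so z = z₀ + w.
Then 2 − z = 2 − (z₀ + w) = (2 − z₀) − w = -4 − w.
f(z) = 1/(-4 − w) = (1/(-4)) · 1/(1 − w/(-4)) = Σ_{n≥0} w^n / (-4)^(n+1).
So c_n = 1/(-4)^(n+1):
  c_0 = 1/(-4)^1 = -1/4.
  c_1 = 1/(-4)^2 = 1/16.
The series is valid for |w/d| < 1, i.e. |z − z₀| < |d|.
Radius of convergence: R = |2 − z₀| = |-4| = 4 (distance from z₀ to the singularity z = 2).

c_0 = -1/4, c_1 = 1/16; R = 4.


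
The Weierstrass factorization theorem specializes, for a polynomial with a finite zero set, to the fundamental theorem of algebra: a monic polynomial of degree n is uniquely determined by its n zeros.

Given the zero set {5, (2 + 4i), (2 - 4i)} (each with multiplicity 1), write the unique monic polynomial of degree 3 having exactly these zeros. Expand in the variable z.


The polynomial is p(z) = ∏_{α ∈ S} (z − α), where S = {5, (2 + 4i), (2 - 4i)}.
Expanding the product yields: p(z) = z^3 -9·z^2 + 40·z -100.
Note conjugate pairs combine to real quadratics: (z − (2+4i))(z − (2−4i)) = z² − 4z + 20.
The resulting polynomial has degree 3 and real coefficients as required.

p(z) = z^3 -9·z^2 + 40·z -100.


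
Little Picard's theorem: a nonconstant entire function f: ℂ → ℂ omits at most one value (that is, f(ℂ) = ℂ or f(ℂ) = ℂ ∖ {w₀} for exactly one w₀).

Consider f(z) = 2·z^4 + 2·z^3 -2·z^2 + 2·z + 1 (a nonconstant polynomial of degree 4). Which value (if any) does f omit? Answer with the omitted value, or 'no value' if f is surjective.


Little Picard bounds the complement of f(ℂ) to at most one point.
For every w ∈ ℂ, the equation p(z) − w = 0 is a nonconstant polynomial in z and hence has at least one root by the fundamental theorem of algebra. So p is surjective onto ℂ, omitting no value.

Omitted value: no value.


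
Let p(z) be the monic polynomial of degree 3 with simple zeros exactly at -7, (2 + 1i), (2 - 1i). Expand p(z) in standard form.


The polynomial is p(z) = ∏_{α ∈ S} (z − α), where S = {-7, (2 + 1i), (2 - 1i)}.
Expanding the product yields: p(z) = z^3 + 3·z^2 -23·z + 35.
Note conjugate pairs combine to real quadratics: (z − (2+1i))(z − (2−1i)) = z² − 4z + 5.
The resulting polynomial has degree 3 and real coefficients as required.

p(z) = z^3 + 3·z^2 -23·z + 35.


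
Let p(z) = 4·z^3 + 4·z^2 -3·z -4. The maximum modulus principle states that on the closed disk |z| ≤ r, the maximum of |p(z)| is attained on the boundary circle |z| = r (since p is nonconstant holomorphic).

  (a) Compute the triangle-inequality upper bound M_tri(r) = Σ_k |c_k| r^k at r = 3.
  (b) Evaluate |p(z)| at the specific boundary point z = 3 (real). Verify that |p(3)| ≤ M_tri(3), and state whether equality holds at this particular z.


Coefficients: c_0 = -4, c_1 = -3, c_2 = 4, c_3 = 4. Radius r = 3.
Part (a). Triangle bound: M_tri(r) = Σ_k |c_k| r^k
  = |-4|·3^0 + |-3|·3^1 + |4|·3^2 + |4|·3^3
  = 4 + 9 + 36 + 108 = 157.
This bounds M(r) := max_{|z|=r} |p(z)| from above; equality holds iff all terms c_k z^k can be made to align in phase at a single z on |z|=r.
Part (b). At z = 3 (real, on the circle |z| = r):
  p(3) = (-4)·3^0 + (-3)·3^1 + (4)·3^2 + (4)·3^3 = 131.
  |p(3)| = 131.
Check: |p(3)| = 131 ≤ 157 = M_tri(3). ✓ Equality does not hold at z = 3 (the coefficients have mixed signs, so the terms do not all align in phase there).

M_tri(3) = 157; |p(3)| = 131; equality at z=3: no.


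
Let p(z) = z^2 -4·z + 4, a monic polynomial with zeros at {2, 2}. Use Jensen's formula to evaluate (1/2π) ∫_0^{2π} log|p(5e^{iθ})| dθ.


Zeros: 2, 2; r = 5.
Inside |z| < r: 2, 2. Outside (|z| ≥ r): ∅.
p(0) = 4, so log|p(0)| = log(4) = 1.3863.
Apply Jensen: I(r) = log|p(0)| + Σ_k log(r/|z_k|), summed over zeros inside |z| < r.
  log(r/|z_k|) for z_k = 2: log(5/2) = 0.9163
  log(r/|z_k|) for z_k = 2: log(5/2) = 0.9163
Sum over inside zeros: 1.8326.
I(r) = log|p(0)| + (inside sum) = 1.3863 + 1.8326 = 3.2189.
Closed form (all zeros inside, monic): I(r) = n·log(r) = 2·log(5) = 3.2189. ✓

I(r) ≈ 3.2189.


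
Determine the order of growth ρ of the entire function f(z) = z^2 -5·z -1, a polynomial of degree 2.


|f(z)| ≤ Σ|c_k|·r^k = O(r^2) as r → ∞. Polynomial growth is O(e^{r^ε}) for every ε > 0 (since r^2/e^{r^ε} → 0), so ρ ≤ ε for all ε > 0, i.e. ρ = 0. Every nonconstant polynomial has order 0.
Therefore ρ = 0.

Order ρ = 0.


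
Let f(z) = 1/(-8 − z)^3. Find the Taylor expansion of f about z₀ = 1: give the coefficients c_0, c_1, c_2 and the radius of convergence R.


Let w = z − z₀, so z = z₀ + w.
Then -8 − z = -8 − (z₀ + w) = (-8 − z₀) − w = -9 − w.
f(z) = 1/(-9 − w)^3 = (1/(-9)^3) · (1 − w/(-9))^{−3}.
By the binomial series (1−u)^{−3} = Σ_{n≥0} C(n+2, 2) u^n for |u|<1, with u = w/(-9):
  c_n = C(n+2, 2) / (-9)^(n+3).
  c_0 = 1/(-9)^3 = -1/729.
  c_1 = 3/(-9)^4 = 1/2187.
  c_2 = 6/(-9)^5 = -2/19683.
The series is valid for |w/d| < 1, i.e. |z − z₀| < |d|.
Radius of convergence: R = |-8 − z₀| = |-9| = 9 (distance from z₀ to the singularity z = -8).

c_0 = -1/729, c_1 = 1/2187, c_2 = -2/19683; R = 9.


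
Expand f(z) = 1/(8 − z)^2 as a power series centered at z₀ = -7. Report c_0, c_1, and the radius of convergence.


Let w = z − z₀, so z = z₀ + w.
Then 8 − z = 8 − (z₀ + w) = (8 − z₀) − w = 15 − w.
f(z) = 1/(15 − w)^2 = (1/(15)^2) · (1 − w/(15))^{−2}.
By the binomial series (1−u)^{−2} = Σ_{n≥0} C(n+1, 1) u^n for |u|<1, with u = w/(15):
  c_n = C(n+1, 1) / (15)^(n+2).
  c_0 = 1/(15)^2 = 1/225.
  c_1 = 2/(15)^3 = 2/3375.
The series is valid for |w/d| < 1, i.e. |z − z₀| < |d|.
Radius of convergence: R = |8 − z₀| = |15| = 15 (distance from z₀ to the singularity z = 8).

c_0 = 1/225, c_1 = 2/3375; R = 15.


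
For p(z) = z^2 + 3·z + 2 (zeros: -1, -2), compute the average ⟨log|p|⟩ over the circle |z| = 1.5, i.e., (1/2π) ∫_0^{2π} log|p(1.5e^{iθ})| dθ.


Zeros: -2, -1; r = 1.5.
Inside |z| < r: -1. Outside (|z| ≥ r): -2.
p(0) = 2, so log|p(0)| = log(2) = 0.6931.
Apply Jensen: I(r) = log|p(0)| + Σ_k log(r/|z_k|), summed over zeros inside |z| < r.
  log(r/|z_k|) for z_k = -1: log(1.5/1) = 0.4055
  Outside zeros (-2) contribute nothing to the Jensen sum.
Sum over inside zeros: 0.4055.
I(r) = log|p(0)| + (inside sum) = 0.6931 + 0.4055 = 1.0986.
Note: since some zeros are outside |z| ≤ r, the simplified n·log(r) form does NOT apply — only the inside zeros contribute.

I(r) ≈ 1.0986.


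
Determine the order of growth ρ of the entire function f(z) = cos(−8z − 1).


cos(w) is a linear combination of e^{iw} and e^{−iw} (or e^w, e^{−w} in the hyperbolic case), so |cos(w)| ≤ e^{|w|}. With w = −8z − 1, |w| ≤ 8|z| + 1 = 8r + 1 on |z| = r, giving M(r) ≤ e^{8r + 1}, so ρ ≤ 1. On a suitable ray (z = it for sin/cos; z = t for sinh/cosh, t real → ∞), |cos(−8z − 1)| grows like e^{8|t|}/2, so ρ ≥ 1. Hence ρ = 1.
Therefore ρ = 1.

Order ρ = 1.


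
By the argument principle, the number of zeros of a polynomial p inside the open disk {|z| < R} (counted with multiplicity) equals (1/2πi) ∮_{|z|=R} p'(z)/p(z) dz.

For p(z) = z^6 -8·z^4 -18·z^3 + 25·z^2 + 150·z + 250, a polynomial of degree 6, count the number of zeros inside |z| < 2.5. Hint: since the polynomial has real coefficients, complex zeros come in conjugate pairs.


The zeros of p are: (3 + 1i), (3 - 1i), (-1 + 2i), (-1 - 2i), (-2 + 1i), (-2 - 1i).
Their magnitudes are: 3.162, 3.162, 2.236, 2.236, 2.236, 2.236.
Zeros with |z| < R = 2.5: (-1 + 2i), (-1 - 2i), (-2 + 1i), (-2 - 1i).
Count = 4.
By the argument principle, (1/2πi) ∮_{|z|=R} p'(z)/p(z) dz equals exactly this count.

Number of zeros inside |z| < 2.5: 4.
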